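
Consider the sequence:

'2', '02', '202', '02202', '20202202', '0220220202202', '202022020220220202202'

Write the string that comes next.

0220220202202202022020220220202202

This is a Fibonacci-style word recurrence s(k) = s(k−2)·s(k−1): e.g. 2·02 = 202.
The next term joins 0220220202202 and 202022020220220202202.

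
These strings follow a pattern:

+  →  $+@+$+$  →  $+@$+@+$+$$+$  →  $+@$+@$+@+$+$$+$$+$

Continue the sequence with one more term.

Each term wraps the previous one in $+@ on the left and $+$ on the right.
Applying this once more to $+@$+@$+@+$+$$+$$+$:

$+@$+@$+@$+@+$+$$+$$+$$+$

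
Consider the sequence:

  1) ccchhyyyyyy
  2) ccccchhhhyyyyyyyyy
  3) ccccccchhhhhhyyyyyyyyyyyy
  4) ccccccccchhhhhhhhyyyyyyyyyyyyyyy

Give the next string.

The n-th term is 2n-1 c's then 2n-2 h's then 3n y's, where the shown terms are n = 2, 3, 4, 5.
Setting n = 6 gives 11, 10, 18 characters in each block.

ccccccccccchhhhhhhhhhyyyyyyyyyyyyyyyyyy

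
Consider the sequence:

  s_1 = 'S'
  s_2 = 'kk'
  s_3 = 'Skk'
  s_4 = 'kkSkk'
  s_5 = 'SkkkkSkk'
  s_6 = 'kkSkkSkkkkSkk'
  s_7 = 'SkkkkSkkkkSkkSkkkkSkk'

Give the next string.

From term 3 onward, concatenate the second-to-last term with the last: S·kk = Skk, kk·Skk = kkSkk, …
The next term joins kkSkkSkkkkSkk and SkkkkSkkkkSkkSkkkkSkk.

kkSkkSkkkkSkkSkkkkSkkkkSkkSkkkkSkk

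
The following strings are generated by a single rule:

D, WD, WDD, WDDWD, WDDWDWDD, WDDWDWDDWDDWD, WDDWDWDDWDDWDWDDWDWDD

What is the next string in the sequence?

From term 3 onward, concatenate the last term with the second-to-last: WD·D = WDD, WDD·WD = WDDWD, …
Continuing: WDDWDWDDWDDWDWDDWDWDD · WDDWDWDDWDDWD gives term 8.

WDDWDWDDWDDWDWDDWDWDDWDDWDWDDWDDWD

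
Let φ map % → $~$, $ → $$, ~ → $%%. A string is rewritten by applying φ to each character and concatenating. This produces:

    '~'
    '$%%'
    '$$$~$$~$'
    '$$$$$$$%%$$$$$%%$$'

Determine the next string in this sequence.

$$$$$$$$$$$$$$$~$$~$$$$$$$$$$$$~$$~$$$$$

φ($$$$$$$%%$$$$$%%$$) expands symbol-by-symbol to $$ $$ $$ $$ $$ $$ $$ $~$ $~$ $$ $$ $$ $$ $$ $~$ $~$ $$ $$; joining the 18 pieces gives the next term.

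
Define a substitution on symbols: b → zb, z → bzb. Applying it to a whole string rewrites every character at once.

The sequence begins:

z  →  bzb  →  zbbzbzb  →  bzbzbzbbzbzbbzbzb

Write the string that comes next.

zbbzbzbbzbzbbzbzbzbbzbzbbzbzbzbbzbzbbzbzb

φ(bzbzbzbbzbzbbzbzb) expands symbol-by-symbol to zb bzb zb bzb zb bzb zb zb bzb zb bzb zb zb bzb zb bzb zb; joining the 17 pieces gives the next term.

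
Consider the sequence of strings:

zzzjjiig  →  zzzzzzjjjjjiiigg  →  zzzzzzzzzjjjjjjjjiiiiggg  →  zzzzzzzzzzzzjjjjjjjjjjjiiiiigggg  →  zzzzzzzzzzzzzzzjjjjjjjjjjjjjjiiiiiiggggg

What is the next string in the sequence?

zzzzzzzzzzzzzzzzzzjjjjjjjjjjjjjjjjjiiiiiiigggggg

Term n consists of 3n z's, followed by 3n-1 j's, followed by n+1 i's, followed by n g's (n = 1, 2, …).
Setting n = 6 gives 18, 17, 7, 6 characters in each block.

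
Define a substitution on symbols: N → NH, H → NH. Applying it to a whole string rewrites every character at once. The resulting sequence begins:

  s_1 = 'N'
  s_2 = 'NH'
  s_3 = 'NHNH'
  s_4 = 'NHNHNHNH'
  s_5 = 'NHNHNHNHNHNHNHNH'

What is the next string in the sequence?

Replace each of the 16 characters of NHNHNHNHNHNHNHNH in place — NH NH NH NH NH NH NH NH NH NH NH NH NH NH NH NH — and concatenate.

NHNHNHNHNHNHNHNHNHNHNHNHNHNHNHNH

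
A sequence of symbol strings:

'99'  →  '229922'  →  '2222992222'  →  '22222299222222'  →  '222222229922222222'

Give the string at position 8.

222222222222229922222222222222

Every step adds 22 to the front and 22 to the end of the previous string.
From 222222229922222222, 3 further steps: 222222229922222222 → 2222222222992222222222 → 22222222222299222222222222 → (answer).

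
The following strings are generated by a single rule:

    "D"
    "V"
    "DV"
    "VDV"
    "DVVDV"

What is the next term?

VDVDVVDV

Each term (from the third on) is the two preceding terms concatenated in order: term 3 = D·V = DV.
The next term joins VDV and DVVDV.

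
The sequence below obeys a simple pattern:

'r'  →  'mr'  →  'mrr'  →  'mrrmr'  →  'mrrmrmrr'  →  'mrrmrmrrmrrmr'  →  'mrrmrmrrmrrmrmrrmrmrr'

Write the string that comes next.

mrrmrmrrmrrmrmrrmrmrrmrrmrmrrmrrmr

From term 3 onward, concatenate the last term with the second-to-last: mr·r = mrr, mrr·mr = mrrmr, …
The next term joins mrrmrmrrmrrmrmrrmrmrr and mrrmrmrrmrrmr.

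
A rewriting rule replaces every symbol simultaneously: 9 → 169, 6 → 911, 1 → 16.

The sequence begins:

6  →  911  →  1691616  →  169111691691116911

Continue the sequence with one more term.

16911169161616911169169111691616169111691616

Applying the rule to each of the 18 symbols of 169111691691116911 gives the pieces 16 911 169 16 16 16 911 169 16 911 169 16 16 16 911 169 16 16, which concatenate to the answer.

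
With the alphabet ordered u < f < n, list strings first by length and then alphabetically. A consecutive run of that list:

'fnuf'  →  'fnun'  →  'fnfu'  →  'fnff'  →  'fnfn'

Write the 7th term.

fnnf

Advancing 2 positions from fnfn through fnfn → fnnu reaches term 7.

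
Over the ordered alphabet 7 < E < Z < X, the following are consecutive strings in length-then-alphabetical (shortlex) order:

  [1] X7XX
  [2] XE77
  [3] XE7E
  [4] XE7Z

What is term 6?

XEE7

Stepping forward 2 times from XE7Z: XE7Z → XE7X, then the target.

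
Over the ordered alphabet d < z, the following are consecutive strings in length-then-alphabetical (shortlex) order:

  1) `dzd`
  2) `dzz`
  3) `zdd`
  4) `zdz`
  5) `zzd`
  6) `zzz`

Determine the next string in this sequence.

zzz is the last string of length 3, so the next is the first of length 4: d repeated 4 times.

dddd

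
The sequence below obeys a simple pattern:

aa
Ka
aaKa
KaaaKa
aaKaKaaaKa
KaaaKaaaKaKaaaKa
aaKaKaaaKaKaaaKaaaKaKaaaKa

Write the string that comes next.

KaaaKaaaKaKaaaKaaaKaKaaaKaKaaaKaaaKaKaaaKa

From term 3 onward, concatenate the second-to-last term with the last: aa·Ka = aaKa, Ka·aaKa = KaaaKa, …
Continuing: KaaaKaaaKaKaaaKa · aaKaKaaaKaKaaaKaaaKaKaaaKa gives term 8.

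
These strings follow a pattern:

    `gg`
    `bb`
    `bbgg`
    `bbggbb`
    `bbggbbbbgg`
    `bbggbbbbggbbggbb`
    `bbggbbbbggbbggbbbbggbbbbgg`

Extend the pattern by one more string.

Each term (from the third on) is the previous term followed by the one before it: term 3 = bb·gg = bbgg.
Continuing: bbggbbbbggbbggbbbbggbbbbgg · bbggbbbbggbbggbb gives term 8.

bbggbbbbggbbggbbbbggbbbbggbbggbbbbggbbggbb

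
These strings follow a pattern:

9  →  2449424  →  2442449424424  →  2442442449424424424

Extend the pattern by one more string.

Each term wraps the previous one in 244 on the left and 424 on the right.
Applying this once more to 2442442449424424424:

2442442442449424424424424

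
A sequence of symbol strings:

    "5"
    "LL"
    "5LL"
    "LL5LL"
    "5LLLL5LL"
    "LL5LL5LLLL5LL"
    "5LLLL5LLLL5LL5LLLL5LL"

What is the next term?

Each term (from the third on) is the two preceding terms concatenated in order: term 3 = 5·LL = 5LL.
So term 8 is LL5LL5LLLL5LL·5LLLL5LLLL5LL5LLLL5LL.

LL5LL5LLLL5LL5LLLL5LLLL5LL5LLLL5LL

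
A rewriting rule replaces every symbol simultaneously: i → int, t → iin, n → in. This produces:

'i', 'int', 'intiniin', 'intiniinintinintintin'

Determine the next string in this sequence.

φ(intiniinintinintintin) expands symbol-by-symbol to int in iin int in int int in int in iin int in int in iin int in iin int in; joining the 21 pieces gives the next term.

intiniinintinintintinintiniinintinintiniinintiniinintin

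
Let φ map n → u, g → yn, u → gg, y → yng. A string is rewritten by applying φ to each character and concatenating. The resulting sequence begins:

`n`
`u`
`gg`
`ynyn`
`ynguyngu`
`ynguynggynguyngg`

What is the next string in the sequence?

Replace each of the 16 characters of ynguynggynguyngg in place — yng u yn gg yng u yn yn yng u yn gg yng u yn yn — and concatenate.

ynguynggynguynynynguynggynguynyn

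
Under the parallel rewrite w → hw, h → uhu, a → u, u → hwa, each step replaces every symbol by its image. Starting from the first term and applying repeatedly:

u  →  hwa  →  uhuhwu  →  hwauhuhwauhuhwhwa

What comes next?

uhuhwuhwauhuhwauhuhwuhwauhuhwauhuhwuhuhwu

φ(hwauhuhwauhuhwhwa) expands symbol-by-symbol to uhu hw u hwa uhu hwa uhu hw u hwa uhu hwa uhu hw uhu hw u; joining the 17 pieces gives the next term.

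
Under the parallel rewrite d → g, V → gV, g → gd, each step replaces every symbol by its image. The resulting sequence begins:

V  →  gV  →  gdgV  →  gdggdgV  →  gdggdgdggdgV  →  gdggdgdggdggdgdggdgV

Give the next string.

gdggdgdggdggdgdggdgdggdggdgdggdgV

φ(gdggdgdggdggdgdggdgV) expands symbol-by-symbol to gd g gd gd g gd g gd gd g gd gd g gd g gd gd g gd gV; joining the 20 pieces gives the next term.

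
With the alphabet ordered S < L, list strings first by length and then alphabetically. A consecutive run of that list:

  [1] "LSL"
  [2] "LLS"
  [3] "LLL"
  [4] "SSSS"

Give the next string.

Find the rightmost character of SSSS below L, bump it to the next letter, and reset everything to its right to S.

SSSL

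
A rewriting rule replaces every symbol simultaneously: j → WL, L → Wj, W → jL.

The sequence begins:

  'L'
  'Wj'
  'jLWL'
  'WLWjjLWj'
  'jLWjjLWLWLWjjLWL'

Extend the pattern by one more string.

WLWjjLWLWLWjjLWjjLWjjLWLWLWjjLWj

φ(jLWjjLWLWLWjjLWL) expands symbol-by-symbol to WL Wj jL WL WL Wj jL Wj jL Wj jL WL WL Wj jL Wj; joining the 16 pieces gives the next term.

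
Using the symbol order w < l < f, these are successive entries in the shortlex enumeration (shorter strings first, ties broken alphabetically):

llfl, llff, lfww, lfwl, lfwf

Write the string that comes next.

lflw

Treat lfwf as a base-3 numeral over the given alphabet and add one, carrying through any trailing f's.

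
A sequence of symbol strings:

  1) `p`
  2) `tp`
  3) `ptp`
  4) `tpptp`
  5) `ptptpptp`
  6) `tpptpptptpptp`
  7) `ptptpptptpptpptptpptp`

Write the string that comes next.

From term 3 onward, concatenate the second-to-last term with the last: p·tp = ptp, tp·ptp = tpptp, …
Continuing: tpptpptptpptp · ptptpptptpptpptptpptp gives term 8.

tpptpptptpptpptptpptptpptpptptpptp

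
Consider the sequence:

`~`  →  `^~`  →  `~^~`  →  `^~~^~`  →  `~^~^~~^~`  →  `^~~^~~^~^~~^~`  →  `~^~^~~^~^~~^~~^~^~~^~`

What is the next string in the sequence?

^~~^~~^~^~~^~~^~^~~^~^~~^~~^~^~~^~

Each term (from the third on) is the two preceding terms concatenated in order: term 3 = ~·^~ = ~^~.
Continuing: ^~~^~~^~^~~^~ · ~^~^~~^~^~~^~~^~^~~^~ gives term 8.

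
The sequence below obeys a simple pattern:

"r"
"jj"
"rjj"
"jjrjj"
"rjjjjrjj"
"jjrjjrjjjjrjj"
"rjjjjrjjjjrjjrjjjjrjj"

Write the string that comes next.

jjrjjrjjjjrjjrjjjjrjjjjrjjrjjjjrjj

From term 3 onward, concatenate the second-to-last term with the last: r·jj = rjj, jj·rjj = jjrjj, …
Continuing: jjrjjrjjjjrjj · rjjjjrjjjjrjjrjjjjrjj gives term 8.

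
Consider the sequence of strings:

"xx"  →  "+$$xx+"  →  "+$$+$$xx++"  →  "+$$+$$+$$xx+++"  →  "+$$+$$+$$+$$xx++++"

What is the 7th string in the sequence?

+$$+$$+$$+$$+$$+$$xx++++++

Each term wraps the previous one in +$$ on the left and + on the right.
From +$$+$$+$$+$$xx++++, 2 further steps: +$$+$$+$$+$$xx++++ → +$$+$$+$$+$$+$$xx+++++ → (answer).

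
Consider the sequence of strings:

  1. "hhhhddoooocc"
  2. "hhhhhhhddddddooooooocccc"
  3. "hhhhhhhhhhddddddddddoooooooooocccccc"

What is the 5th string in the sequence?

hhhhhhhhhhhhhhhhddddddddddddddddddoooooooooooooooocccccccccc

The n-th term is 3n+1 h's then 4n-2 d's then 3n+1 o's then 2n c's (n = 1, 2, …).
For term 5, n = 5, so the run lengths are 16, 18, 16, 10.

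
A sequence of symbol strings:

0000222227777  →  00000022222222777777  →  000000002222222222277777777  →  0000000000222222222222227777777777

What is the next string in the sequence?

00000000000022222222222222222777777777777

Each string has the form 0^{2n} 2^{3n-1} 7^{2n}, where the shown terms are n = 2, 3, 4, 5.
For the next term, n = 6, so the run lengths are 12, 17, 12.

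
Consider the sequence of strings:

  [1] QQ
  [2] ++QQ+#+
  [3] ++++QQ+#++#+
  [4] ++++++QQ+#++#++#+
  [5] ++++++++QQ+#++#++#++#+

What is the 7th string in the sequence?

s(k+1) = ++·s(k)·+#+, so each term gains ++ as a prefix and +#+ as a suffix.
From ++++++++QQ+#++#++#++#+, 2 further steps: ++++++++QQ+#++#++#++#+ → ++++++++++QQ+#++#++#++#++#+ → (answer).

++++++++++++QQ+#++#++#++#++#++#+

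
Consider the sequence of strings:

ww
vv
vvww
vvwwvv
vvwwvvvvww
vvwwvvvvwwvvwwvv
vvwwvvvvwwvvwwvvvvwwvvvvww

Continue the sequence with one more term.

Each term (from the third on) is the previous term followed by the one before it: term 3 = vv·ww = vvww.
The next term joins vvwwvvvvwwvvwwvvvvwwvvvvww and vvwwvvvvwwvvwwvv.

vvwwvvvvwwvvwwvvvvwwvvvvwwvvwwvvvvwwvvwwvv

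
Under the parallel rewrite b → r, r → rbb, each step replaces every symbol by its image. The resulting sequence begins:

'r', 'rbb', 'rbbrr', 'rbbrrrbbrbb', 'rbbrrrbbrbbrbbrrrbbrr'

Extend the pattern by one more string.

Rewriting the 21 symbols of rbbrrrbbrbbrbbrrrbbrr one by one yields rbb r r rbb rbb rbb r r rbb r r rbb r r rbb rbb rbb r r rbb rbb; concatenated:

rbbrrrbbrbbrbbrrrbbrrrbbrrrbbrbbrbbrrrbbrbb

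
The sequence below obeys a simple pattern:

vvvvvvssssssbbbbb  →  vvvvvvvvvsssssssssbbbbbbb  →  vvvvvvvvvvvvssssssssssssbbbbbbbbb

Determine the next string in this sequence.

vvvvvvvvvvvvvvvsssssssssssssssbbbbbbbbbbb

Term n consists of 3n v's, followed by 3n s's, followed by 2n+1 b's, where the shown terms are n = 2, 3, 4.
At n = 5 the blocks have lengths 15, 15, 11.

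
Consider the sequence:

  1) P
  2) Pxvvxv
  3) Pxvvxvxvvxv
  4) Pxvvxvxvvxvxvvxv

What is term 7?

Every step adds xvvxv to the end: s(k+1) = s(k)·xvvxv.
From Pxvvxvxvvxvxvvxv, 3 further steps: Pxvvxvxvvxvxvvxv → Pxvvxvxvvxvxvvxvxvvxv → Pxvvxvxvvxvxvvxvxvvxvxvvxv → (answer).

Pxvvxvxvvxvxvvxvxvvxvxvvxvxvvxv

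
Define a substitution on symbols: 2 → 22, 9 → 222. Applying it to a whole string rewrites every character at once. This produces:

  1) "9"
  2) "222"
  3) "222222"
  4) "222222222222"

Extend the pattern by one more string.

222222222222222222222222

Rewriting each symbol of 222222222222: 2→22, 2→22, 2→22, 2→22, 2→22, 2→22, 2→22, 2→22, 2→22, 2→22, 2→22, 2→22, which concatenates to 22 22 22 22 22 22 22 22 22 22 22 22.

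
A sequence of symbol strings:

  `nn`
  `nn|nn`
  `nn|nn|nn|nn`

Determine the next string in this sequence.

Every step duplicates the string with '|' between the halves.
So the next term is two copies of nn|nn|nn|nn with '|' between the halves.

nn|nn|nn|nn|nn|nn|nn|nn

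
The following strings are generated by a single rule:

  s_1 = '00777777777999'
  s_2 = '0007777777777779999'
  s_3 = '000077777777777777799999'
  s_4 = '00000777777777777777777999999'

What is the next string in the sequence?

0000007777777777777777777779999999

Term n consists of n 0's, followed by 3n+3 7's, followed by n+1 9's, where the shown terms are n = 2, 3, 4, 5.
At n = 6 the blocks have lengths 6, 21, 7.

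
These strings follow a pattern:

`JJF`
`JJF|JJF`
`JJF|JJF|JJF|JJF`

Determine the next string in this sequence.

Each string is two copies of the previous one joined by '|'.
So the next term is two copies of JJF|JJF|JJF|JJF with '|' between the halves.

JJF|JJF|JJF|JJF|JJF|JJF|JJF|JJF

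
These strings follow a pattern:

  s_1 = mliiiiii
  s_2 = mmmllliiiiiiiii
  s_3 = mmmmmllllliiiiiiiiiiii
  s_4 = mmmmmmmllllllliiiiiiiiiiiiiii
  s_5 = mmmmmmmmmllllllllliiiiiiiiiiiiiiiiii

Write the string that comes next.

mmmmmmmmmmmllllllllllliiiiiiiiiiiiiiiiiiiii

Term n consists of 2n-1 m's, followed by 2n-1 l's, followed by 3n+3 i's (n = 1, 2, …).
At n = 6 the blocks have lengths 11, 11, 21.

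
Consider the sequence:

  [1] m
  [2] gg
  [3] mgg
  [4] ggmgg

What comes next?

mggggmgg

Each term (from the third on) is the two preceding terms concatenated in order: term 3 = m·gg = mgg.
The next term joins mgg and ggmgg.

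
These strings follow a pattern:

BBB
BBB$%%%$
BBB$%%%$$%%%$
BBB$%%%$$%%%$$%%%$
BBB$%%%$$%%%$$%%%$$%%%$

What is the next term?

The strings grow by a fixed suffix $%%%$ each time.
So the next term is BBB$%%%$$%%%$$%%%$$%%%$·$%%%$.

BBB$%%%$$%%%$$%%%$$%%%$$%%%$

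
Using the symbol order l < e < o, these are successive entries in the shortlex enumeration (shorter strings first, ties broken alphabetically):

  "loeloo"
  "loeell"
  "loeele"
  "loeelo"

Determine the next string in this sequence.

loeeel

Find the rightmost character of loeelo below o, bump it to the next letter, and reset everything to its right to l.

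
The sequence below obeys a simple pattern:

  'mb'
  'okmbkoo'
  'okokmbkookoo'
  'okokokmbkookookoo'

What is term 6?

Each term wraps the previous one in ok on the left and koo on the right.
From okokokmbkookookoo, 2 further steps: okokokmbkookookoo → okokokokmbkookookookoo → (answer).

okokokokokmbkookookookookoo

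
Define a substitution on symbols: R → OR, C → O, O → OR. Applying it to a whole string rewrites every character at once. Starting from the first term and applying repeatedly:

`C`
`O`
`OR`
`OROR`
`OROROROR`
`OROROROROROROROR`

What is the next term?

Rewriting the 16 symbols of OROROROROROROROR one by one yields OR OR OR OR OR OR OR OR OR OR OR OR OR OR OR OR; concatenated:

OROROROROROROROROROROROROROROROR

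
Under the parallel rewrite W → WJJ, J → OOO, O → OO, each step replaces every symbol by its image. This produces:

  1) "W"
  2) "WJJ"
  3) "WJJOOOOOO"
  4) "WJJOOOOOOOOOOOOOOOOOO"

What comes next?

WJJOOOOOOOOOOOOOOOOOOOOOOOOOOOOOOOOOOOOOOOOOO

Replace each of the 21 characters of WJJOOOOOOOOOOOOOOOOOO in place — WJJ OOO OOO OO OO OO OO OO OO OO OO OO OO OO OO OO OO OO OO OO OO — and concatenate.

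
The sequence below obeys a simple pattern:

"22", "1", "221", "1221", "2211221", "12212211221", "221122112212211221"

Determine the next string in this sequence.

12212211221221122112212211221

This is a Fibonacci-style word recurrence s(k) = s(k−2)·s(k−1): e.g. 22·1 = 221.
Continuing: 12212211221 · 221122112212211221 gives term 8.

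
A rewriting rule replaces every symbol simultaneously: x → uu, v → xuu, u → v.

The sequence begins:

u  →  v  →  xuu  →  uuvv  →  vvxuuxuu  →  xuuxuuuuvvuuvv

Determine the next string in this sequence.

Rewriting the 14 symbols of xuuxuuuuvvuuvv one by one yields uu v v uu v v v v xuu xuu v v xuu xuu; concatenated:

uuvvuuvvvvxuuxuuvvxuuxuu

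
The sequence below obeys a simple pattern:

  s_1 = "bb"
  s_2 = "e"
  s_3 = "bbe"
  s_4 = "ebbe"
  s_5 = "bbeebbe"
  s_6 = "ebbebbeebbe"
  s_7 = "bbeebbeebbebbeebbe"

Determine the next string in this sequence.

ebbebbeebbebbeebbeebbebbeebbe

From term 3 onward, concatenate the second-to-last term with the last: bb·e = bbe, e·bbe = ebbe, …
Continuing: ebbebbeebbe · bbeebbeebbebbeebbe gives term 8.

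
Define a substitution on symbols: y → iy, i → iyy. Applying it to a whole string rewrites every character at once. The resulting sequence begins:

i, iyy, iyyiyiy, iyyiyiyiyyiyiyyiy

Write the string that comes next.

Rewriting the 17 symbols of iyyiyiyiyyiyiyyiy one by one yields iyy iy iy iyy iy iyy iy iyy iy iy iyy iy iyy iy iy iyy iy; concatenated:

iyyiyiyiyyiyiyyiyiyyiyiyiyyiyiyyiyiyiyyiy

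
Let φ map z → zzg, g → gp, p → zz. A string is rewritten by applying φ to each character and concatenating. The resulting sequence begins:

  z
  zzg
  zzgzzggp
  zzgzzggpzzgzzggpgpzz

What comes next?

zzgzzggpzzgzzggpgpzzzzgzzggpzzgzzggpgpzzgpzzzzgzzg

Replace each of the 20 characters of zzgzzggpzzgzzggpgpzz in place — zzg zzg gp zzg zzg gp gp zz zzg zzg gp zzg zzg gp gp zz gp zz zzg zzg — and concatenate.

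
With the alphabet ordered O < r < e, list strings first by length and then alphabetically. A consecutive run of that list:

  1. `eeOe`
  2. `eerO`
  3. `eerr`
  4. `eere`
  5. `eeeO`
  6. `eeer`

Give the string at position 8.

OOOOO

Continuing the enumeration 2 steps past eeer: eeer → eeee → (answer).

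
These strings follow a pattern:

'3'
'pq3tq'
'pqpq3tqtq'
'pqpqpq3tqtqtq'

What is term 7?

s(k+1) = pq·s(k)·tq, so each term gains pq as a prefix and tq as a suffix.
From pqpqpq3tqtqtq, 3 further steps: pqpqpq3tqtqtq → pqpqpqpq3tqtqtqtq → pqpqpqpqpq3tqtqtqtqtq → (answer).

pqpqpqpqpqpq3tqtqtqtqtqtq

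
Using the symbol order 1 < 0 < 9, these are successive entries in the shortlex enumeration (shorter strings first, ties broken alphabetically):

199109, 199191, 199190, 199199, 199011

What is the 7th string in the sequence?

Stepping forward 2 times from 199011: 199011 → 199010, then the target.

199019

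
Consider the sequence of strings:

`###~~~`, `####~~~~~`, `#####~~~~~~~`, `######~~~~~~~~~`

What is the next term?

The n-th term is n+1 #'s then 2n-1 ~'s, where the shown terms are n = 2, 3, 4, 5.
For the next term, n = 6, so the run lengths are 7, 11.

#######~~~~~~~~~~~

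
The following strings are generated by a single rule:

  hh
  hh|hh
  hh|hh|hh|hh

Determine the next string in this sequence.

s(k+1) = s(k)·|·s(k) — each term doubles the last with '|' between the halves.
So the next term is two copies of hh|hh|hh|hh with '|' between the halves.

hh|hh|hh|hh|hh|hh|hh|hh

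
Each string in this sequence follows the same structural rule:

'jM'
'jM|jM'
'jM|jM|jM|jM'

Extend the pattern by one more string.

Each string is two copies of the previous one joined by '|'.
Doubling jM|jM|jM|jM with '|' between the halves:

jM|jM|jM|jM|jM|jM|jM|jM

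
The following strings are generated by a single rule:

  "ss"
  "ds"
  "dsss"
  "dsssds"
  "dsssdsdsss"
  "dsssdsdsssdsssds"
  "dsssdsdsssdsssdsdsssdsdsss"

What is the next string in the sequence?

dsssdsdsssdsssdsdsssdsdsssdsssdsdsssdsssds

Each term (from the third on) is the previous term followed by the one before it: term 3 = ds·ss = dsss.
Continuing: dsssdsdsssdsssdsdsssdsdsss · dsssdsdsssdsssds gives term 8.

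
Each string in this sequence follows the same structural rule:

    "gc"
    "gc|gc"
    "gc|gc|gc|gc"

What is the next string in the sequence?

Each string is two copies of the previous one joined by '|'.
So the next term is two copies of gc|gc|gc|gc with '|' between the halves.

gc|gc|gc|gc|gc|gc|gc|gc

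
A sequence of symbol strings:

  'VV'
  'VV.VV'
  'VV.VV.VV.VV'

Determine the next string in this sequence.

s(k+1) = s(k)·.·s(k) — each term doubles the last with '.' between the halves.
So the next term is two copies of VV.VV.VV.VV with '.' between the halves.

VV.VV.VV.VV.VV.VV.VV.VV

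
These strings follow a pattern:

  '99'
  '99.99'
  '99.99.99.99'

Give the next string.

99.99.99.99.99.99.99.99

Every step duplicates the string with '.' between the halves.
One more doubling of 99.99.99.99 gives the answer.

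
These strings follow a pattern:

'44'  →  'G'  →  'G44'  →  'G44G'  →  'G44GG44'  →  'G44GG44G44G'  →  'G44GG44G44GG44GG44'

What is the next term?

G44GG44G44GG44GG44G44GG44G44G

From term 3 onward, concatenate the last term with the second-to-last: G·44 = G44, G44·G = G44G, …
So term 8 is G44GG44G44GG44GG44·G44GG44G44G.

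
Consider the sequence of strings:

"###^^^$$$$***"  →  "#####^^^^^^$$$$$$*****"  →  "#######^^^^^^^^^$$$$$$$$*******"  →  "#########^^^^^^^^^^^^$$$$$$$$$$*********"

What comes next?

###########^^^^^^^^^^^^^^^$$$$$$$$$$$$***********

Each string has the form #^{2n+1} ^^{3n} $^{2n+2} *^{2n+1} (n = 1, 2, …).
For the next term, n = 5, so the run lengths are 11, 15, 12, 11.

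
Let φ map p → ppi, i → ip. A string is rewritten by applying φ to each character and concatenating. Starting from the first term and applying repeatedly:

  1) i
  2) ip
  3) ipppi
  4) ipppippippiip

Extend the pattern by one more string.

Rewriting the 13 symbols of ipppippippiip one by one yields ip ppi ppi ppi ip ppi ppi ip ppi ppi ip ip ppi; concatenated:

ipppippippiipppippiipppippiipipppi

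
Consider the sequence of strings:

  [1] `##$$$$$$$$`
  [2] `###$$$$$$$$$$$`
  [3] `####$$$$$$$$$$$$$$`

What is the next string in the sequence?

Each string has the form #^{n-1} $^{3n-1}, where the shown terms are n = 3, 4, 5.
For the next term, n = 6, so the run lengths are 5, 17.

#####$$$$$$$$$$$$$$$$$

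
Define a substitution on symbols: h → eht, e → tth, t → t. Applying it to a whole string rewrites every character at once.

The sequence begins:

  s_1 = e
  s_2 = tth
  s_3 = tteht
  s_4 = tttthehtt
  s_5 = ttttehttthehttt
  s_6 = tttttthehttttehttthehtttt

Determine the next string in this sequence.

Replace each of the 25 characters of tttttthehttttehttthehtttt in place — t t t t t t eht tth eht t t t t tth eht t t t eht tth eht t t t t — and concatenate.

ttttttehttthehttttttthehttttehttthehttttt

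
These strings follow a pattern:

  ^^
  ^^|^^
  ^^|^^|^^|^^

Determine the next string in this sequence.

^^|^^|^^|^^|^^|^^|^^|^^

Every step duplicates the string with '|' between the halves.
One more doubling of ^^|^^|^^|^^ gives the answer.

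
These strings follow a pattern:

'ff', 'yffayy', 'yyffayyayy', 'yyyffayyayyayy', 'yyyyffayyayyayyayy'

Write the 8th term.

s(k+1) = y·s(k)·ayy, so each term gains y as a prefix and ayy as a suffix.
From yyyyffayyayyayyayy, 3 further steps: yyyyffayyayyayyayy → yyyyyffayyayyayyayyayy → yyyyyyffayyayyayyayyayyayy → (answer).

yyyyyyyffayyayyayyayyayyayyayy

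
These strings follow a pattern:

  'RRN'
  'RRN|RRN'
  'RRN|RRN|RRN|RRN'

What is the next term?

RRN|RRN|RRN|RRN|RRN|RRN|RRN|RRN

s(k+1) = s(k)·|·s(k) — each term doubles the last with '|' between the halves.
So the next term is two copies of RRN|RRN|RRN|RRN with '|' between the halves.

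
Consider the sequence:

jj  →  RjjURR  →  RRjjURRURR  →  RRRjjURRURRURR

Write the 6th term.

RRRRRjjURRURRURRURRURR

Each term wraps the previous one in R on the left and URR on the right.
From RRRjjURRURRURR, 2 further steps: RRRjjURRURRURR → RRRRjjURRURRURRURR → (answer).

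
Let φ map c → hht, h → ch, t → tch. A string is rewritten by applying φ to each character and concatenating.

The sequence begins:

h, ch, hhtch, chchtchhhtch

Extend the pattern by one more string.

Expanding chchtchhhtch: c→hht, h→ch, c→hht, h→ch, t→tch, c→hht, h→ch, h→ch, h→ch, t→tch, c→hht, h→ch. Concatenated: hht ch hht ch tch hht ch ch ch tch hht ch.

hhtchhhtchtchhhtchchchtchhhtch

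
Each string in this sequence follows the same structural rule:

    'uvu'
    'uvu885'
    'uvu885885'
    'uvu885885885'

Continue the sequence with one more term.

Each term is the previous one with 885 appended.
Applying this once more to uvu885885885:

uvu885885885885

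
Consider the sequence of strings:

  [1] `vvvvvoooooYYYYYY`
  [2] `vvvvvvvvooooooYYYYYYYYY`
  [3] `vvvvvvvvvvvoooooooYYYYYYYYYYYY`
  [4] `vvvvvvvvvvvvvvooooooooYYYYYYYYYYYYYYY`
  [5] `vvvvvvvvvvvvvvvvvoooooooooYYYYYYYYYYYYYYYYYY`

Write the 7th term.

vvvvvvvvvvvvvvvvvvvvvvvoooooooooooYYYYYYYYYYYYYYYYYYYYYYYY

The n-th term is 3n-1 v's then n+3 o's then 3n Y's, where the shown terms are n = 2, 3, 4, 5, 6.
Setting n = 8 gives 23, 11, 24 characters in each block.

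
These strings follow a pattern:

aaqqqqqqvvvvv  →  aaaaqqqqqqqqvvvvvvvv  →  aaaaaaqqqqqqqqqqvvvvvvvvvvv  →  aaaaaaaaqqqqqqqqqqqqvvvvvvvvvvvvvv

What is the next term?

Each string has the form a^{2n-2} q^{2n+2} v^{3n-1}, where the shown terms are n = 2, 3, 4, 5.
Setting n = 6 gives 10, 14, 17 characters in each block.

aaaaaaaaaaqqqqqqqqqqqqqqvvvvvvvvvvvvvvvvv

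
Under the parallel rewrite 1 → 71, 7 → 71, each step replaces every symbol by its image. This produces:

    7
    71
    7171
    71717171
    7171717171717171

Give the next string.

Applying the rule to each of the 16 symbols of 7171717171717171 gives the pieces 71 71 71 71 71 71 71 71 71 71 71 71 71 71 71 71, which concatenate to the answer.

71717171717171717171717171717171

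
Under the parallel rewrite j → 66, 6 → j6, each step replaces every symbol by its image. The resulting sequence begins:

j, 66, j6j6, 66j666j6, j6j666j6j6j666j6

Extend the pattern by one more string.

Rewriting the 16 symbols of j6j666j6j6j666j6 one by one yields 66 j6 66 j6 j6 j6 66 j6 66 j6 66 j6 j6 j6 66 j6; concatenated:

66j666j6j6j666j666j666j6j6j666j6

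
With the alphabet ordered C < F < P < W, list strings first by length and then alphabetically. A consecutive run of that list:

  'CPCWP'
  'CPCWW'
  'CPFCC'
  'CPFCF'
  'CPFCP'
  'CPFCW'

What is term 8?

CPFFF

Stepping forward 2 times from CPFCW: CPFCW → CPFFC, then the target.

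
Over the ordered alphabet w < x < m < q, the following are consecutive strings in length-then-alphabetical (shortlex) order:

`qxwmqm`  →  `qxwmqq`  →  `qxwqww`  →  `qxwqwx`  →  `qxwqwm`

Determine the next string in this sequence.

The successor of qxwqwm increments the rightmost position that isn't already q and resets every position after it to w.

qxwqwq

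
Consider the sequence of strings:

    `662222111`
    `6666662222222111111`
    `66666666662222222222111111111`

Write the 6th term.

66666666666666666666662222222222222222222111111111111111111

Reading off run lengths: 6 runs 2, 6, 10; 2 runs 4, 7, 10; 1 runs 3, 6, 9 — each is linear in n (n = 1, 2, …).
Setting n = 6 gives 22, 19, 18 characters in each block.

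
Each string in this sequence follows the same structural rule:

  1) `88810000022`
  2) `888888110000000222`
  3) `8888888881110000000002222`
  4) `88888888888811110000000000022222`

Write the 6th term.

8888888888888888881111110000000000000002222222

Each string has the form 8^{3n} 1^{n} 0^{2n+3} 2^{n+1} (n = 1, 2, …).
At n = 6 the blocks have lengths 18, 6, 15, 7.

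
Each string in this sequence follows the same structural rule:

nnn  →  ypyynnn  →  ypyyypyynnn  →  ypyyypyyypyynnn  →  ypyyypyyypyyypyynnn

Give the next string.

Every step adds ypyy at the front: s(k+1) = ypyy·s(k).
Applying this once more to ypyyypyyypyyypyynnn:

ypyyypyyypyyypyyypyynnn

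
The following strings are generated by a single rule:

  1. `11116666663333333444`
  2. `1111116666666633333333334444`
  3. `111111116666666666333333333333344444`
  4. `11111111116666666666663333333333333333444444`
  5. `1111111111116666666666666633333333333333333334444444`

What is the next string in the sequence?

Reading off run lengths: 1 runs 4, 6, 8, 10, 12; 6 runs 6, 8, 10, 12, 14; 3 runs 7, 10, 13, 16, 19; 4 runs 3, 4, 5, 6, 7 — each is linear in n, where the shown terms are n = 2, 3, 4, 5, 6.
Setting n = 7 gives 14, 16, 22, 8 characters in each block.

111111111111116666666666666666333333333333333333333344444444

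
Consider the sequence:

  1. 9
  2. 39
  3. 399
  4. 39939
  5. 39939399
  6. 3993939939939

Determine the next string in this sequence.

399393993993939939399

From term 3 onward, concatenate the last term with the second-to-last: 39·9 = 399, 399·39 = 39939, …
So term 7 is 3993939939939·39939399.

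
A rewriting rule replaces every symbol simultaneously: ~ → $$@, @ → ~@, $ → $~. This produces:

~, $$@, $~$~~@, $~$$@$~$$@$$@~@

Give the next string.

$~$$@$~$~~@$~$$@$~$~~@$~$~~@$$@~@

Applying the rule to each of the 15 symbols of $~$$@$~$$@$$@~@ gives the pieces $~ $$@ $~ $~ ~@ $~ $$@ $~ $~ ~@ $~ $~ ~@ $$@ ~@, which concatenate to the answer.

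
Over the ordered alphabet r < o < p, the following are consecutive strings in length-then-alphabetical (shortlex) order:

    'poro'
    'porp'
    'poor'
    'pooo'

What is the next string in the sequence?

Treat pooo as a base-3 numeral over the given alphabet and add one, carrying through any trailing p's.

poop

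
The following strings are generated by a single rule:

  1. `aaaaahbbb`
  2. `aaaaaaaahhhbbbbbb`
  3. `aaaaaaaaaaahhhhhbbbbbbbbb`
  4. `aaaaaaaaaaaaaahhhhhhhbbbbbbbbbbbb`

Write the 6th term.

Reading off run lengths: a runs 5, 8, 11, 14; h runs 1, 3, 5, 7; b runs 3, 6, 9, 12 — each is linear in n (n = 1, 2, …).
At n = 6 the blocks have lengths 20, 11, 18.

aaaaaaaaaaaaaaaaaaaahhhhhhhhhhhbbbbbbbbbbbbbbbbbb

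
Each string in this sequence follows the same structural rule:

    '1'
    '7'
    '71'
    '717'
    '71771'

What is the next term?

71771717

From term 3 onward, concatenate the last term with the second-to-last: 7·1 = 71, 71·7 = 717, …
So term 6 is 71771·717.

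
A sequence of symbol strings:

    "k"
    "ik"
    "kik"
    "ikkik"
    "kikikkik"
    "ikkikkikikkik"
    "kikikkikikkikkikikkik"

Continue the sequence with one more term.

Each term (from the third on) is the two preceding terms concatenated in order: term 3 = k·ik = kik.
So term 8 is ikkikkikikkik·kikikkikikkikkikikkik.

ikkikkikikkikkikikkikikkikkikikkik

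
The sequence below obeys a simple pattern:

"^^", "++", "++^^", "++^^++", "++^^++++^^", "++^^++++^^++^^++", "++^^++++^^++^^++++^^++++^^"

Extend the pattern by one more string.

Each term (from the third on) is the previous term followed by the one before it: term 3 = ++·^^ = ++^^.
So term 8 is ++^^++++^^++^^++++^^++++^^·++^^++++^^++^^++.

++^^++++^^++^^++++^^++++^^++^^++++^^++^^++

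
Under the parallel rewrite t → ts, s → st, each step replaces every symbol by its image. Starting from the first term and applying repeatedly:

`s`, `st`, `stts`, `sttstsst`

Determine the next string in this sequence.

Apply φ to sttstsst symbol by symbol: s→st, t→ts, t→ts, s→st, t→ts, s→st, s→st, t→ts; joined: st ts ts st ts st st ts.

sttstssttsststts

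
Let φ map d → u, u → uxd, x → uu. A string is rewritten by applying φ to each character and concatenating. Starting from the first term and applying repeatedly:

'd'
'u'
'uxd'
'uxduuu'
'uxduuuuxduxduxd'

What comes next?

φ(uxduuuuxduxduxd) expands symbol-by-symbol to uxd uu u uxd uxd uxd uxd uu u uxd uu u uxd uu u; joining the 15 pieces gives the next term.

uxduuuuxduxduxduxduuuuxduuuuxduuu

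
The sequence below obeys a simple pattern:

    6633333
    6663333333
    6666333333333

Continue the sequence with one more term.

The n-th term is n 6's then 2n+1 3's, where the shown terms are n = 2, 3, 4.
At n = 5 the blocks have lengths 5, 11.

6666633333333333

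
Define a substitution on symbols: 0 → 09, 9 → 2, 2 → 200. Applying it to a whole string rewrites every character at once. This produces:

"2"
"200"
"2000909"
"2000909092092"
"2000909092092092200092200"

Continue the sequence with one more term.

200090909209209220009220009220020009090922002000909

Applying the rule to each of the 25 symbols of 2000909092092092200092200 gives the pieces 200 09 09 09 2 09 2 09 2 200 09 2 200 09 2 200 200 09 09 09 2 200 200 09 09, which concatenate to the answer.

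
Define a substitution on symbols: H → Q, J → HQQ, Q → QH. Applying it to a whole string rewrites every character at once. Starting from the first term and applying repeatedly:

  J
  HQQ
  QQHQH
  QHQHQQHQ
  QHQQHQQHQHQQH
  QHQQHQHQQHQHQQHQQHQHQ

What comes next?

QHQQHQHQQHQQHQHQQHQQHQHQQHQHQQHQQH

Replace each of the 21 characters of QHQQHQHQQHQHQQHQQHQHQ in place — QH Q QH QH Q QH Q QH QH Q QH Q QH QH Q QH QH Q QH Q QH — and concatenate.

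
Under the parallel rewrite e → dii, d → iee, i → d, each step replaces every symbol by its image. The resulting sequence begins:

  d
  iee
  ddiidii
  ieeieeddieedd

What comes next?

Applying the rule to each of the 13 symbols of ieeieeddieedd gives the pieces d dii dii d dii dii iee iee d dii dii iee iee, which concatenate to the answer.

ddiidiiddiidiiieeieeddiidiiieeiee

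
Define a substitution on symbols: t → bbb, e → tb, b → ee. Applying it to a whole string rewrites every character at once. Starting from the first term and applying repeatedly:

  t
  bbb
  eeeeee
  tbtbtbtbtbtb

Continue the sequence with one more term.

Apply φ to tbtbtbtbtbtb symbol by symbol: t→bbb, b→ee, t→bbb, b→ee, t→bbb, b→ee, t→bbb, b→ee, t→bbb, b→ee, t→bbb, b→ee; joined: bbb ee bbb ee bbb ee bbb ee bbb ee bbb ee.

bbbeebbbeebbbeebbbeebbbeebbbee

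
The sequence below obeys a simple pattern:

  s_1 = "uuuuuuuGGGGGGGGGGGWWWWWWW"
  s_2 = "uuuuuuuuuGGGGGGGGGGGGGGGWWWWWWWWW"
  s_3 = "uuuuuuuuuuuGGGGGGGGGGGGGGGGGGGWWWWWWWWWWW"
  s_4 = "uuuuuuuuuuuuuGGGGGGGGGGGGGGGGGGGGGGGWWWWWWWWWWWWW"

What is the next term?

Reading off run lengths: u runs 7, 9, 11, 13; G runs 11, 15, 19, 23; W runs 7, 9, 11, 13 — each is linear in n, where the shown terms are n = 3, 4, 5, 6.
At n = 7 the blocks have lengths 15, 27, 15.

uuuuuuuuuuuuuuuGGGGGGGGGGGGGGGGGGGGGGGGGGGWWWWWWWWWWWWWWW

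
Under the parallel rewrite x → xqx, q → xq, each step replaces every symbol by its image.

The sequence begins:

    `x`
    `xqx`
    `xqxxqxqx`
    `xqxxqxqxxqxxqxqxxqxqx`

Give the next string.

φ(xqxxqxqxxqxxqxqxxqxqx) expands symbol-by-symbol to xqx xq xqx xqx xq xqx xq xqx xqx xq xqx xqx xq xqx xq xqx xqx xq xqx xq xqx; joining the 21 pieces gives the next term.

xqxxqxqxxqxxqxqxxqxqxxqxxqxqxxqxxqxqxxqxqxxqxxqxqxxqxqx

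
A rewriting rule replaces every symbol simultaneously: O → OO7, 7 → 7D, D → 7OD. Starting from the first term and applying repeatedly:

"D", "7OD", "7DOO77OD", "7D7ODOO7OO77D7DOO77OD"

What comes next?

Applying the rule to each of the 21 symbols of 7D7ODOO7OO77D7DOO77OD gives the pieces 7D 7OD 7D OO7 7OD OO7 OO7 7D OO7 OO7 7D 7D 7OD 7D 7OD OO7 OO7 7D 7D OO7 7OD, which concatenate to the answer.

7D7OD7DOO77ODOO7OO77DOO7OO77D7D7OD7D7ODOO7OO77D7DOO77OD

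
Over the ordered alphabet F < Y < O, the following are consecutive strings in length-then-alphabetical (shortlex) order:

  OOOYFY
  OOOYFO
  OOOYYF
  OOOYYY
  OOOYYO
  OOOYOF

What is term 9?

Advancing 3 positions from OOOYOF through OOOYOF → OOOYOY → OOOYOO reaches term 9.

OOOOFF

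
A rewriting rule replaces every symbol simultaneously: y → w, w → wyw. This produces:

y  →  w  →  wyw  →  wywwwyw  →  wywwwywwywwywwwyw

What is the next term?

Applying the rule to each of the 17 symbols of wywwwywwywwywwwyw gives the pieces wyw w wyw wyw wyw w wyw wyw w wyw wyw w wyw wyw wyw w wyw, which concatenate to the answer.

wywwwywwywwywwwywwywwwywwywwwywwywwywwwyw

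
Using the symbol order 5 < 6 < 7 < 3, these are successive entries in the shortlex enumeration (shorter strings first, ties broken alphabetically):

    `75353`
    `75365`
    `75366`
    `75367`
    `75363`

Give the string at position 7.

Advancing 2 positions from 75363 through 75363 → 75375 reaches term 7.

75376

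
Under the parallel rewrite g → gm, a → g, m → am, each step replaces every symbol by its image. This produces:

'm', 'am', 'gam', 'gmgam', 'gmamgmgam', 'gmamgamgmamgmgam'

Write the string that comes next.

gmamgamgmgamgmamgamgmamgmgam

Applying the rule to each of the 16 symbols of gmamgamgmamgmgam gives the pieces gm am g am gm g am gm am g am gm am gm g am, which concatenate to the answer.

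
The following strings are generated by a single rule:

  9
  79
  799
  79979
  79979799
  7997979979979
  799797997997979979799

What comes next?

From term 3 onward, concatenate the last term with the second-to-last: 79·9 = 799, 799·79 = 79979, …
The next term joins 799797997997979979799 and 7997979979979.

7997979979979799797997997979979979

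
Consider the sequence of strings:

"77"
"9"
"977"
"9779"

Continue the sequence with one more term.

Each term (from the third on) is the previous term followed by the one before it: term 3 = 9·77 = 977.
The next term joins 9779 and 977.

9779977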